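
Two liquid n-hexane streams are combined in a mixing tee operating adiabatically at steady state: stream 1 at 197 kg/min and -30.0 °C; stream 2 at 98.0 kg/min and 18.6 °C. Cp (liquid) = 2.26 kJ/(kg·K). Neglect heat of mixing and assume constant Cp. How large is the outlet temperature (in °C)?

Energy balance with Q = 0: Σ ṁᵢCp,ᵢ(T_out − Tᵢ) = 0
T_out = Σ ṁᵢCp,ᵢTᵢ / Σ ṁᵢCp,ᵢ
      = -9237.1 / 666.7 = -13.855 °C

T_out = -13.9 °C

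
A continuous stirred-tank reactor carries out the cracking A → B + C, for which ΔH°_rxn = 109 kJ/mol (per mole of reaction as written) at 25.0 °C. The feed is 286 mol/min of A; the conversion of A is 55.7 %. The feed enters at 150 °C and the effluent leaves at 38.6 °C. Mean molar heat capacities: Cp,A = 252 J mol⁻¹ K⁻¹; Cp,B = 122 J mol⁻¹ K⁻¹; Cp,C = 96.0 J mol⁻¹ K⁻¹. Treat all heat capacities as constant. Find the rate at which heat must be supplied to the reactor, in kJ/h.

Extent of reaction ξ = 0.557 × 286 = 159.3 mol/min
Reaction term: ξ·ΔH°_rxn = 159.3 × 109 = 17364 kJ/min
Sensible, feed 150→25 °C: -9009 kJ/min
Outlet flows (mol/min): A 126.7, B 159.3, C 159.3
Sensible, products 25→38.6 °C: 906.52 kJ/min
Q = ΔH = 9261.4 kJ/min = 154.36 kW
Heat supplied = 555690 kJ/h

Q_in = 556000 kJ/h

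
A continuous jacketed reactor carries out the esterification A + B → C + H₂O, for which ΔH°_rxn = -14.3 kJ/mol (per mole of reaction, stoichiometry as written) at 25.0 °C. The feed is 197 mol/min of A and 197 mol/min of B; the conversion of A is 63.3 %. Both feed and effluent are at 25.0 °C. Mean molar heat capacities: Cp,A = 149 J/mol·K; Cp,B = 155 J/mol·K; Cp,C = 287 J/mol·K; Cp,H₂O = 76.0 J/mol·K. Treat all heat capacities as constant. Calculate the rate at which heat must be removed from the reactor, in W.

Q_out = 29700 W

Extent of reaction ξ = 0.633 × 197 = 124.7 mol/min
Reaction term: ξ·ΔH°_rxn = 124.7 × -14.3 = -1783.2 kJ/min
Q = ΔH = -1783.2 kJ/min = -29.72 kW
Heat removed = 29720 W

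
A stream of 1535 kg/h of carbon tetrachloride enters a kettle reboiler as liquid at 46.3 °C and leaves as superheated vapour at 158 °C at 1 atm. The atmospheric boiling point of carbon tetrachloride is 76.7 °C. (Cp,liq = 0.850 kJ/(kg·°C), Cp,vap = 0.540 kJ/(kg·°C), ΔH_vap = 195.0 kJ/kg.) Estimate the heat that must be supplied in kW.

Q = 113 kW

liquid 46.3→76.7 °C: 25.84 kJ/kg
vaporisation at 76.7 °C: 195 kJ/kg
vapour 76.7→158 °C: 43.902 kJ/kg
Δh = 25.84 + 195 + 43.902 = 264.74 kJ/kg
Q = ṁ·Δh = 1535 kg/h × 264.74 kJ/kg = 406380 kJ/h
|Q| = 112.88 kW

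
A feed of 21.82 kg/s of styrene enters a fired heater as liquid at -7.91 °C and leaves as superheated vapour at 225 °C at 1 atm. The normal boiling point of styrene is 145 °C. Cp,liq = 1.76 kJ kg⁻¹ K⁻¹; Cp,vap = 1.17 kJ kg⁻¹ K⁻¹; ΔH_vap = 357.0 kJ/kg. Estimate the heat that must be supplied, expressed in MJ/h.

Q = 56500 MJ/h

liquid -7.91→145 °C: 269.12 kJ/kg
vaporisation at 145 °C: 357 kJ/kg
vapour 145→225 °C: 93.6 kJ/kg
Δh = 269.12 + 357 + 93.6 = 719.72 kJ/kg
Q = ṁ·Δh = 21.82 kg/s × 719.72 kJ/kg = 15704 kJ/s
|Q| = 15704 kW = 56536 MJ/h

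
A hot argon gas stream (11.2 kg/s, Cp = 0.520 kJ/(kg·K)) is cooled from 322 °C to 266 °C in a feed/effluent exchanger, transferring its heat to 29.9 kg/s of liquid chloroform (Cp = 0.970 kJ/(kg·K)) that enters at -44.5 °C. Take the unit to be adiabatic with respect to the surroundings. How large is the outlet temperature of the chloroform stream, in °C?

T_c,out = -33.3 °C

Heat released by hot stream: Q = 11.2 × 0.520 × (322 − 266) = 326.14 kJ/s
Energy balance on cold side (adiabatic exchanger): Q = ṁ_c·Cp_c·(T_c,out − T_c,in)
T_c,out = -44.5 + 326.14/(29.9 × 0.970) = -33.255 °C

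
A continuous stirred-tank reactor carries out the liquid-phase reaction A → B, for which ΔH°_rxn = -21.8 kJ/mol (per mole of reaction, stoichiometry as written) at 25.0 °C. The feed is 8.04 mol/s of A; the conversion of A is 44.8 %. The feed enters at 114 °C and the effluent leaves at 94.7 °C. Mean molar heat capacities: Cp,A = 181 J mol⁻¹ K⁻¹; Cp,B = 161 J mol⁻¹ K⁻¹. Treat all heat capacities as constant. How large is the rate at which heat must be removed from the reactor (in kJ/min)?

Q_out = 6700 kJ/min

Extent of reaction ξ = 0.448 × 8.04 = 3.6019 mol/s
Reaction term: ξ·ΔH°_rxn = 3.6019 × -21.8 = -78.522 kJ/s
Sensible, feed 114→25 °C: -129.52 kJ/s
Outlet flows (mol/s): A 4.4381, B 3.6019
Sensible, products 25→94.7 °C: 96.409 kJ/s
Q = ΔH = -111.63 kJ/s = -111.63 kW
Heat removed = 6697.7 kJ/min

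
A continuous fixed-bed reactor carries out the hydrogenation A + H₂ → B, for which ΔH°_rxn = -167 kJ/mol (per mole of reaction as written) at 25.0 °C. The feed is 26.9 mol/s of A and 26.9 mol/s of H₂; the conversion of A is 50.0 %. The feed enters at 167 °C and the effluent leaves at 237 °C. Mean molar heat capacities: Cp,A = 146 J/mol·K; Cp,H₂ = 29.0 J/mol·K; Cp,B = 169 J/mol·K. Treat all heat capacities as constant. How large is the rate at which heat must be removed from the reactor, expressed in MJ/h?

Extent of reaction ξ = 0.500 × 26.9 = 13.45 mol/s
Reaction term: ξ·ΔH°_rxn = 13.45 × -167 = -2246.2 kJ/s
Sensible, feed 167→25 °C: -668.46 kJ/s
Outlet flows (mol/s): A 13.45, H₂ 13.45, B 13.45
Sensible, products 25→237 °C: 980.88 kJ/s
Q = ΔH = -1933.7 kJ/s = -1933.7 kW
Heat removed = 6961.4 MJ/h

Q_out = 6960 MJ/h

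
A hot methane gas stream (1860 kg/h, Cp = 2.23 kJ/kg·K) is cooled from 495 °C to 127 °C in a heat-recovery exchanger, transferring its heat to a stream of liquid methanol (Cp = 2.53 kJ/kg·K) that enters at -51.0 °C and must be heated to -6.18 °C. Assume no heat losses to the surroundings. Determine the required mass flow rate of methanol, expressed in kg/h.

ṁ_c = 13500 kg/h

Heat released by hot stream: Q = 1860 × 2.23 × (495 − 127) = 1.5264e+06 kJ/h
Energy balance on cold side (adiabatic exchanger): Q = ṁ_c·Cp_c·(T_c,out − T_c,in)
ṁ_c = 1.5264e+06 / [2.53 × (-6.18 − -51.0)] = 13461 kg/h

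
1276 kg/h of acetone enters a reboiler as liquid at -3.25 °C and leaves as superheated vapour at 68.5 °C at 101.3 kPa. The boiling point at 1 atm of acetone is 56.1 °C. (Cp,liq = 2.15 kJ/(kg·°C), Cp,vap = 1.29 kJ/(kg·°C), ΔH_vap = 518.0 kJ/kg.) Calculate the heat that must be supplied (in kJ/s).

liquid -3.25→56.1 °C: 127.6 kJ/kg
vaporisation at 56.1 °C: 518 kJ/kg
vapour 56.1→68.5 °C: 15.996 kJ/kg
Δh = 127.6 + 518 + 15.996 = 661.6 kJ/kg
Q = ṁ·Δh = 1276 kg/h × 661.6 kJ/kg = 844200 kJ/h
|Q| = 234.5 kW

Q = 234 kJ/s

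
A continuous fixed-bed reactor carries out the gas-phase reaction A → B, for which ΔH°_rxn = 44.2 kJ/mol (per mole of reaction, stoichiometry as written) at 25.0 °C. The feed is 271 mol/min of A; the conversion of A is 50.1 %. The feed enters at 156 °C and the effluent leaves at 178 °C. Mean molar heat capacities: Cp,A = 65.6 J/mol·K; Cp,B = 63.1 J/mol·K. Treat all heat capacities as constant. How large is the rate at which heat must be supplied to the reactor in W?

Extent of reaction ξ = 0.501 × 271 = 135.77 mol/min
Reaction term: ξ·ΔH°_rxn = 135.77 × 44.2 = 6001.1 kJ/min
Sensible, feed 156→25 °C: -2328.9 kJ/min
Outlet flows (mol/min): A 135.23, B 135.77
Sensible, products 25→178 °C: 2668 kJ/min
Q = ΔH = 6340.3 kJ/min = 105.67 kW
Heat supplied = 105670 W

Q_in = 106000 W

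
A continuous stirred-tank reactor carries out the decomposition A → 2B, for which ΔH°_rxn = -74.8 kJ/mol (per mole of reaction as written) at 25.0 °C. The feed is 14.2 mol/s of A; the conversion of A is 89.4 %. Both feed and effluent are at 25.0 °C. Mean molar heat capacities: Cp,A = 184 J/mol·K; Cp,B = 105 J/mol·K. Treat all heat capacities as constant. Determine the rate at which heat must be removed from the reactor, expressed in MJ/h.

Extent of reaction ξ = 0.894 × 14.2 = 12.695 mol/s
Reaction term: ξ·ΔH°_rxn = 12.695 × -74.8 = -949.57 kJ/s
Q = ΔH = -949.57 kJ/s = -949.57 kW
Heat removed = 3418.5 MJ/h

Q_out = 3420 MJ/h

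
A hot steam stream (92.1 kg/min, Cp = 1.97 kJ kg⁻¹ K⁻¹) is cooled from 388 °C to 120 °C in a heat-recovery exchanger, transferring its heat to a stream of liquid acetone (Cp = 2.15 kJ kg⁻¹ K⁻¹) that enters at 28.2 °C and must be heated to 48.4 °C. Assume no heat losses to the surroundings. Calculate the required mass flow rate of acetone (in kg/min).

Heat released by hot stream: Q = 92.1 × 1.97 × (388 − 120) = 48625 kJ/min
Energy balance on cold side (adiabatic exchanger): Q = ṁ_c·Cp_c·(T_c,out − T_c,in)
ṁ_c = 48625 / [2.15 × (48.4 − 28.2)] = 1119.6 kg/min

ṁ_c = 1120 kg/min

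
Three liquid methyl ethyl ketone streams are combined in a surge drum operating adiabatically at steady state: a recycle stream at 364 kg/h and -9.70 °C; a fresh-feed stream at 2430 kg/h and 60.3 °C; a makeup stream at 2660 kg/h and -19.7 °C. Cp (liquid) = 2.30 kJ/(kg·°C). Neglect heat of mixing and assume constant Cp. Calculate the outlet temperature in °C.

Adiabatic, steady state ⇒ Σ ṁᵢCp,ᵢ(T_out − Tᵢ) = 0
T_out = Σ ṁᵢCp,ᵢTᵢ / Σ ṁᵢCp,ᵢ
      = 208370 / 12544 = 16.611 °C

T_out = 16.6 °C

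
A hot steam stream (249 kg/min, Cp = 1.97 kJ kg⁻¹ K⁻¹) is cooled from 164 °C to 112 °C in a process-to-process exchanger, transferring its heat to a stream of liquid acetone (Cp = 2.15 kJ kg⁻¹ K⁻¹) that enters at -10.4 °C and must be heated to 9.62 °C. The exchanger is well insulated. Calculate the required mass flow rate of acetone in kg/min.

ṁ_c = 593 kg/min

Heat released by hot stream: Q = 249 × 1.97 × (164 − 112) = 25508 kJ/min
Energy balance on cold side (adiabatic exchanger): Q = ṁ_c·Cp_c·(T_c,out − T_c,in)
ṁ_c = 25508 / [2.15 × (9.62 − -10.4)] = 592.61 kg/min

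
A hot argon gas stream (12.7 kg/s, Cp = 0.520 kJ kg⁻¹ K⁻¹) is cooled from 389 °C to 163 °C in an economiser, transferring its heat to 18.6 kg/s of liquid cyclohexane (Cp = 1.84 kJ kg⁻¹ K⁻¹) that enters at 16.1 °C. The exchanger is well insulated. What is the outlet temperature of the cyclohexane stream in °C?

Heat released by hot stream: Q = 12.7 × 0.520 × (389 − 163) = 1492.5 kJ/s
Energy balance on cold side (adiabatic exchanger): Q = ṁ_c·Cp_c·(T_c,out − T_c,in)
T_c,out = 16.1 + 1492.5/(18.6 × 1.84) = 59.71 °C

T_c,out = 59.7 °C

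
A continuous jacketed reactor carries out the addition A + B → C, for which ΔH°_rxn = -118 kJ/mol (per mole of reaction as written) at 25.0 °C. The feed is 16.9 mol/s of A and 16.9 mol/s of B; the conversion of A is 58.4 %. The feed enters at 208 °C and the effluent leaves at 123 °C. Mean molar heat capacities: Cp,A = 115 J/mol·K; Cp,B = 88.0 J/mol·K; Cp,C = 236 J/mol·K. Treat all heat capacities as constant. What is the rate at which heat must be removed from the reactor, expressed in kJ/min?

Q_out = 85500 kJ/min

Extent of reaction ξ = 0.584 × 16.9 = 9.8696 mol/s
Reaction term: ξ·ΔH°_rxn = 9.8696 × -118 = -1164.6 kJ/s
Sensible, feed 208→25 °C: -627.82 kJ/s
Outlet flows (mol/s): A 7.0304, B 7.0304, C 9.8696
Sensible, products 25→123 °C: 368.13 kJ/s
Q = ΔH = -1424.3 kJ/s = -1424.3 kW
Heat removed = 85458 kJ/min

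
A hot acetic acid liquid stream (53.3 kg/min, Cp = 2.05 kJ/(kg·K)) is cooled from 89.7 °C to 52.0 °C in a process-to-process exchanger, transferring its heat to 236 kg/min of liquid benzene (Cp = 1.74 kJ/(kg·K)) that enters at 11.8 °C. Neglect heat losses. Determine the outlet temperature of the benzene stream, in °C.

T_c,out = 21.8 °C

Heat released by hot stream: Q = 53.3 × 2.05 × (89.7 − 52.0) = 4119.3 kJ/min
Energy balance on cold side (adiabatic exchanger): Q = ṁ_c·Cp_c·(T_c,out − T_c,in)
T_c,out = 11.8 + 4119.3/(236 × 1.74) = 21.831 °C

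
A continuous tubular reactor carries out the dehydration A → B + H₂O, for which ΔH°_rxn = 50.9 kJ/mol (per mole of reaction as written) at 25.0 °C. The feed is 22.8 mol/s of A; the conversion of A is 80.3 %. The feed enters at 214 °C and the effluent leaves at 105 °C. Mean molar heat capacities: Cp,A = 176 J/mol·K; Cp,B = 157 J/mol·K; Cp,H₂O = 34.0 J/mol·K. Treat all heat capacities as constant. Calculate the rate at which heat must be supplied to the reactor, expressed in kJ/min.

Extent of reaction ξ = 0.803 × 22.8 = 18.308 mol/s
Reaction term: ξ·ΔH°_rxn = 18.308 × 50.9 = 931.9 kJ/s
Sensible, feed 214→25 °C: -758.42 kJ/s
Outlet flows (mol/s): A 4.4916, B 18.308, H₂O 18.308
Sensible, products 25→105 °C: 342.99 kJ/s
Q = ΔH = 516.47 kJ/s = 516.47 kW
Heat supplied = 30988 kJ/min

Q_in = 31000 kJ/min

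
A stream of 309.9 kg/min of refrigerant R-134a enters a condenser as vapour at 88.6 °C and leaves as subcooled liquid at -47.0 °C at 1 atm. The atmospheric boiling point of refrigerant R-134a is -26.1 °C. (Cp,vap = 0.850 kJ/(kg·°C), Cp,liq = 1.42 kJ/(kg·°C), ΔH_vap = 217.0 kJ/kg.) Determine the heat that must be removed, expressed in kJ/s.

vapour 88.6→-26.1 °C: -97.495 kJ/kg
condensation at -26.1 °C: -217 kJ/kg
liquid -26.1→-47.0 °C: -29.678 kJ/kg
Δh = -97.495 + -217 + -29.678 = -344.17 kJ/kg
Q = ṁ·Δh = 309.9 kg/min × -344.17 kJ/kg = -106660 kJ/min
|Q| = 1777.7 kW

Q_c = 1780 kJ/s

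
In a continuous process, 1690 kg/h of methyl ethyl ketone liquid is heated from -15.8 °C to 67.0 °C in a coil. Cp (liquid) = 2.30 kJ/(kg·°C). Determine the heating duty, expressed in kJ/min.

Q = ṁ·Cp·ΔT = 1690 × 2.30 × (67.0 − -15.8) = 321840 kJ/h
Converting: 321840 / 3600 s = 89.401 kW
Heating duty = 5364.1 kJ/min

Q = 5360 kJ/min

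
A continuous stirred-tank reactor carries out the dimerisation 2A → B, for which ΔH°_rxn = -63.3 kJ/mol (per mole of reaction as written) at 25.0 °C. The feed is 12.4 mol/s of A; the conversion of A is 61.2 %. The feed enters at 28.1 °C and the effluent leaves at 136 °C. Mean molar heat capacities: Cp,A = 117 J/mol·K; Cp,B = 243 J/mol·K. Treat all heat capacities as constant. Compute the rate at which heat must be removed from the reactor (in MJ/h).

Extent of reaction ξ = 0.612 × 12.4 / 2 = 3.7944 mol/s
Reaction term: ξ·ΔH°_rxn = 3.7944 × -63.3 = -240.19 kJ/s
Sensible, feed 28.1→25 °C: -4.4975 kJ/s
Outlet flows (mol/s): A 4.8112, B 3.7944
Sensible, products 25→136 °C: 164.83 kJ/s
Q = ΔH = -79.854 kJ/s = -79.854 kW
Heat removed = 287.47 MJ/h

Q_out = 287 MJ/h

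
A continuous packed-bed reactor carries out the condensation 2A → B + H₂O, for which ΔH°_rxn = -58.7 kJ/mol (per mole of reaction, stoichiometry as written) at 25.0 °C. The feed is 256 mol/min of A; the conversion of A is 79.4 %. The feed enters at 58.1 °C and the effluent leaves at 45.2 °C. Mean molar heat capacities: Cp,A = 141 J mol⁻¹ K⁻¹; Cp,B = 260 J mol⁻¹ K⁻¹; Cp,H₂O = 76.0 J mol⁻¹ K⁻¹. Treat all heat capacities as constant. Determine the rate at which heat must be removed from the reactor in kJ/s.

Q_out = 105 kJ/s

Extent of reaction ξ = 0.794 × 256 / 2 = 101.63 mol/min
Reaction term: ξ·ΔH°_rxn = 101.63 × -58.7 = -5965.8 kJ/min
Sensible, feed 58.1→25 °C: -1194.8 kJ/min
Outlet flows (mol/min): A 52.736, B 101.63, H₂O 101.63
Sensible, products 25→45.2 °C: 840 kJ/min
Q = ΔH = -6320.6 kJ/min = -105.34 kW
Heat removed = 105.34 kJ/s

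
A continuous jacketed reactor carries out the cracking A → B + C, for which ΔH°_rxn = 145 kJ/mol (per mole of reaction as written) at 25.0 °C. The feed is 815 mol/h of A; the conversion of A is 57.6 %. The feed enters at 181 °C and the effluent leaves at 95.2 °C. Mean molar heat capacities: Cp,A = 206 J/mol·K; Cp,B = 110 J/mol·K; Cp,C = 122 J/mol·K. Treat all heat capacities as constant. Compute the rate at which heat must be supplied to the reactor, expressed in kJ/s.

Q_in = 15.1 kJ/s

Extent of reaction ξ = 0.576 × 815 = 469.44 mol/h
Reaction term: ξ·ΔH°_rxn = 469.44 × 145 = 68069 kJ/h
Sensible, feed 181→25 °C: -26191 kJ/h
Outlet flows (mol/h): A 345.56, B 469.44, C 469.44
Sensible, products 25→95.2 °C: 12643 kJ/h
Q = ΔH = 54521 kJ/h = 15.145 kW
Heat supplied = 15.145 kJ/s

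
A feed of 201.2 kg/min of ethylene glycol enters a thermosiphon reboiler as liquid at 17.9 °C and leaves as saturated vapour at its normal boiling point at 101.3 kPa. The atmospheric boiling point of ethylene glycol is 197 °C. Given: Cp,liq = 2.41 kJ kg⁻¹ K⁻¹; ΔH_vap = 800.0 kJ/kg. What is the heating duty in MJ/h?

liquid 17.9→197 °C: 431.63 kJ/kg
vaporisation at 197 °C: 800 kJ/kg
Δh = 431.63 + 800 = 1231.6 kJ/kg
Q = ṁ·Δh = 201.2 kg/min × 1231.6 kJ/kg = 247800 kJ/min
|Q| = 4130.1 kW = 14868 MJ/h

Q = 14900 MJ/h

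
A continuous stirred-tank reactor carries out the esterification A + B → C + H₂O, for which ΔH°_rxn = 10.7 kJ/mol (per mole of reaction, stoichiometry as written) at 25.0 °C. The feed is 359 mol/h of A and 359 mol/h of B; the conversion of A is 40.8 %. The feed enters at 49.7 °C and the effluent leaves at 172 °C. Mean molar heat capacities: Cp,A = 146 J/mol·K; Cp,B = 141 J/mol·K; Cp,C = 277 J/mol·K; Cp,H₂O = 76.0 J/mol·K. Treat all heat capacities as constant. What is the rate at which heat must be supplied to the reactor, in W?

Extent of reaction ξ = 0.408 × 359 = 146.47 mol/h
Reaction term: ξ·ΔH°_rxn = 146.47 × 10.7 = 1567.3 kJ/h
Sensible, feed 49.7→25 °C: -2544.9 kJ/h
Outlet flows (mol/h): A 212.53, B 212.53, C 146.47, H₂O 146.47
Sensible, products 25→172 °C: 16567 kJ/h
Q = ΔH = 15589 kJ/h = 4.3303 kW
Heat supplied = 4330.3 W

Q_in = 4330 W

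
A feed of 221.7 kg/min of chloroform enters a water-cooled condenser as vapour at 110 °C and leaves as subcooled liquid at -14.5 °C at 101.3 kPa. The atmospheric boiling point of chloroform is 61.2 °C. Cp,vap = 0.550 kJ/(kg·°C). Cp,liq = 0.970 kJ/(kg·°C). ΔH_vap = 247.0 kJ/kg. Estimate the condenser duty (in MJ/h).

Q_c = 4620 MJ/h

vapour 110→61.2 °C: -26.84 kJ/kg
condensation at 61.2 °C: -247 kJ/kg
liquid 61.2→-14.5 °C: -73.429 kJ/kg
Δh = -26.84 + -247 + -73.429 = -347.27 kJ/kg
Q = ṁ·Δh = 221.7 kg/min × -347.27 kJ/kg = -76990 kJ/min
|Q| = 1283.2 kW = 4619.4 MJ/h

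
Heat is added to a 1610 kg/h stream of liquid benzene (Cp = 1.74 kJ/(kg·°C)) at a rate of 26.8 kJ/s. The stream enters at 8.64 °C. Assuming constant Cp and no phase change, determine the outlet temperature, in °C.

Q = 26.8 kJ/s = 96480 kJ/h
ΔT = Q/(ṁ·Cp) = 96480/(1610×1.74) = 34.44 K
T_out = 8.64 + 34.44 = 43.08 °C

T_out = 43.1 °C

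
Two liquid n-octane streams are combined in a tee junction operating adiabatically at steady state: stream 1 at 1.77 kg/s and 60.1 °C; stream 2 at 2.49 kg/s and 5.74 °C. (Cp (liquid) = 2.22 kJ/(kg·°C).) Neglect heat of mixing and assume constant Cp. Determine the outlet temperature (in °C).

T_out = 28.3 °C

Energy balance with Q = 0: Σ ṁᵢCp,ᵢ(T_out − Tᵢ) = 0
T_out = Σ ṁᵢCp,ᵢTᵢ / Σ ṁᵢCp,ᵢ
      = 267.89 / 9.4572 = 28.326 °C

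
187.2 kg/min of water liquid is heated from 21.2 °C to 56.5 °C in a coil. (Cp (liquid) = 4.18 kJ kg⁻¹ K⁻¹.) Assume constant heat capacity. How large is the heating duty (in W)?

Q = ṁ·Cp·ΔT = 187.2 × 4.18 × (56.5 − 21.2) = 27622 kJ/min
Converting: 27622 / 60 s = 460.37 kW
Heating duty = 460370 W

Q = 460000 W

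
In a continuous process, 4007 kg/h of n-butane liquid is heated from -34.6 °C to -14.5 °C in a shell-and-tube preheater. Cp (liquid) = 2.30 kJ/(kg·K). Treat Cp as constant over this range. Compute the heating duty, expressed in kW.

Q = ṁ·Cp·ΔT = 4007 × 2.30 × (-14.5 − -34.6) = 185240 kJ/h
Converting: 185240 / 3600 s = 51.457 kW

Q = 51.5 kW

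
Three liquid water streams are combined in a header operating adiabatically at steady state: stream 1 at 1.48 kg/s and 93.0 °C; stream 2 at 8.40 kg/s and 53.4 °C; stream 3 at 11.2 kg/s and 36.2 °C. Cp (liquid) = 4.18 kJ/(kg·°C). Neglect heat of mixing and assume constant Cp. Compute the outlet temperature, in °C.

No heat crosses the boundary, so H_out = H_in.
Σ ṁᵢCp,ᵢTᵢ = 1.48×4.18×93.0 + 8.40×4.18×53.4 + 11.2×4.18×36.2 = 4145.1
Σ ṁᵢCp,ᵢ = 1.48×4.18 + 8.40×4.18 + 11.2×4.18 = 88.114
T_out = 4145.1 / 88.114 = 47.042 °C

T_out = 47.0 °C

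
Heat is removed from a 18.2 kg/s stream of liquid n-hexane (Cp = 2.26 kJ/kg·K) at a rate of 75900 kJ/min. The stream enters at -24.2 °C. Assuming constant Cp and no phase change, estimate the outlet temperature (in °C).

Q = 75900 kJ/min = 1265 kJ/s
ΔT = Q/(ṁ·Cp) = 1265/(18.2×2.26) = 30.755 K
T_out = -24.2 − 30.755 = -54.955 °C

T_out = -55.0 °C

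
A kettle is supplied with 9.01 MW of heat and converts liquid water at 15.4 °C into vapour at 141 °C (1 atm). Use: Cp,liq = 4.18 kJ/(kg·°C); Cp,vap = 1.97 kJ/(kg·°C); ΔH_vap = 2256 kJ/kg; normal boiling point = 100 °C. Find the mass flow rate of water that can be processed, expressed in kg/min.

Δh = 4.18×(100−15.4) + 2256 + 1.97×(141−100) = 2690.4 kJ/kg
Q = 9.01 MW = 9010 kJ/s = 540600 kJ/min
ṁ = Q/Δh = 540600 / 2690.4 = 200.94 kg/min

ṁ = 201 kg/min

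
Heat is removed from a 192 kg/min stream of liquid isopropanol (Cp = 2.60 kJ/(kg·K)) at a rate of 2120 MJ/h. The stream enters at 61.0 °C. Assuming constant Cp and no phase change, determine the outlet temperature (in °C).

Q = 2120 MJ/h = 35333 kJ/min
ΔT = Q/(ṁ·Cp) = 35333/(192×2.60) = 70.78 K
T_out = 61.0 − 70.78 = -9.7799 °C

T_out = -9.78 °C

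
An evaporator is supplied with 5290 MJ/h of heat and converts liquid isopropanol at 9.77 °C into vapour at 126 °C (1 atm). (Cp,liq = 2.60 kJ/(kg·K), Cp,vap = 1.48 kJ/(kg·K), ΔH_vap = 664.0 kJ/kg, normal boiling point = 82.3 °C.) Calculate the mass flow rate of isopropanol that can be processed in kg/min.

ṁ = 96.1 kg/min

Δh = 2.60×(82.3−9.77) + 664.0 + 1.48×(126−82.3) = 917.25 kJ/kg
Q = 5290 MJ/h = 1469.4 kJ/s = 88167 kJ/min
ṁ = Q/Δh = 88167 / 917.25 = 96.12 kg/min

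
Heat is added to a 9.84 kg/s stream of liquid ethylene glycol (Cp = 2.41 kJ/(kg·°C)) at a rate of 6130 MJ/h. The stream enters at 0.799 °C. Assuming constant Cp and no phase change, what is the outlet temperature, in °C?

T_out = 72.6 °C

Q = 6130 MJ/h = 1702.8 kJ/s
ΔT = Q/(ṁ·Cp) = 1702.8/(9.84×2.41) = 71.804 K
T_out = 0.799 + 71.804 = 72.603 °C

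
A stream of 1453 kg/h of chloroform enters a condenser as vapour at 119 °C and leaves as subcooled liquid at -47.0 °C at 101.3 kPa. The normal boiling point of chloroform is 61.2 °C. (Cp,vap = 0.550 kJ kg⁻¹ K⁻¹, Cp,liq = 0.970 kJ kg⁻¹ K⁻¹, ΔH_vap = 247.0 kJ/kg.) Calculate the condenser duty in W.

Q_c = 155000 W

vapour 119→61.2 °C: -31.79 kJ/kg
condensation at 61.2 °C: -247 kJ/kg
liquid 61.2→-47.0 °C: -104.95 kJ/kg
Δh = -31.79 + -247 + -104.95 = -383.74 kJ/kg
Q = ṁ·Δh = 1453 kg/h × -383.74 kJ/kg = -557580 kJ/h
|Q| = 154.88 kW = 154880 W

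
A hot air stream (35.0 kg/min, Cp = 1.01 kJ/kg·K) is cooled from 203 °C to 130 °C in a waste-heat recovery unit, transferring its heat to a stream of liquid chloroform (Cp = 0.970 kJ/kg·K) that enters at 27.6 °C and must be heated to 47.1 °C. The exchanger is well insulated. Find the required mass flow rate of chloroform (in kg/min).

Heat released by hot stream: Q = 35.0 × 1.01 × (203 − 130) = 2580.6 kJ/min
Energy balance on cold side (adiabatic exchanger): Q = ṁ_c·Cp_c·(T_c,out − T_c,in)
ṁ_c = 2580.6 / [0.970 × (47.1 − 27.6)] = 136.43 kg/min

ṁ_c = 136 kg/min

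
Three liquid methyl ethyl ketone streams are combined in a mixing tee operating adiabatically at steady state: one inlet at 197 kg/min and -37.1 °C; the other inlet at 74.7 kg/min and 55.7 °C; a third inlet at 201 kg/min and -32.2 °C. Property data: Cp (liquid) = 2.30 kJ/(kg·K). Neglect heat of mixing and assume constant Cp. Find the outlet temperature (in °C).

Adiabatic, steady state ⇒ Σ ṁᵢCp,ᵢ(T_out − Tᵢ) = 0
Σ ṁᵢCp,ᵢTᵢ = 197×2.30×-37.1 + 74.7×2.30×55.7 + 201×2.30×-32.2 = -22126
Σ ṁᵢCp,ᵢ = 197×2.30 + 74.7×2.30 + 201×2.30 = 1087.2
T_out = -22126 / 1087.2 = -20.351 °C

T_out = -20.4 °C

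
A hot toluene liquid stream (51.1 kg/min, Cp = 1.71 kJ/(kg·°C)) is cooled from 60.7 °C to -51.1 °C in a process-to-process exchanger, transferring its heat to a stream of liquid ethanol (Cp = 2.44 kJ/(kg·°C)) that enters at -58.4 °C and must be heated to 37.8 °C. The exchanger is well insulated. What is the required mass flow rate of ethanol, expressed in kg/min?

Heat released by hot stream: Q = 51.1 × 1.71 × (60.7 − -51.1) = 9769.2 kJ/min
Energy balance on cold side (adiabatic exchanger): Q = ṁ_c·Cp_c·(T_c,out − T_c,in)
ṁ_c = 9769.2 / [2.44 × (37.8 − -58.4)] = 41.619 kg/min

ṁ_c = 41.6 kg/min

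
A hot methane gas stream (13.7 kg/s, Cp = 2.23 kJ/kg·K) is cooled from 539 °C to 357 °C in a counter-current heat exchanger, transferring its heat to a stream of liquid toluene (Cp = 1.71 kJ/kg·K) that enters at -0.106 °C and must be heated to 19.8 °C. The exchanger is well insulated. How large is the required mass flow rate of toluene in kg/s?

ṁ_c = 163 kg/s

Heat released by hot stream: Q = 13.7 × 2.23 × (539 − 357) = 5560.3 kJ/s
Energy balance on cold side (adiabatic exchanger): Q = ṁ_c·Cp_c·(T_c,out − T_c,in)
ṁ_c = 5560.3 / [1.71 × (19.8 − -0.106)] = 163.35 kg/s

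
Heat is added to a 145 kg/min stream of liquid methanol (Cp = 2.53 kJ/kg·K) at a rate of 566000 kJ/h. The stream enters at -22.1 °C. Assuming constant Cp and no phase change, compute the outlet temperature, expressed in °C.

Q = 566000 kJ/h = 9433.3 kJ/min
ΔT = Q/(ṁ·Cp) = 9433.3/(145×2.53) = 25.714 K
T_out = -22.1 + 25.714 = 3.6144 °C

T_out = 3.61 °C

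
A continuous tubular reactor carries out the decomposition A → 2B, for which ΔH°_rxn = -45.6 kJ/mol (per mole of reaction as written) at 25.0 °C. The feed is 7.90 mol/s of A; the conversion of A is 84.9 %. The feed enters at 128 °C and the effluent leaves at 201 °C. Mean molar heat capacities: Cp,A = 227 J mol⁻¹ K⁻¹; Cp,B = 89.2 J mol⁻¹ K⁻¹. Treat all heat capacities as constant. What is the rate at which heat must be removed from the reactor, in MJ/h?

Q_out = 836 MJ/h

Extent of reaction ξ = 0.849 × 7.90 = 6.7071 mol/s
Reaction term: ξ·ΔH°_rxn = 6.7071 × -45.6 = -305.84 kJ/s
Sensible, feed 128→25 °C: -184.71 kJ/s
Outlet flows (mol/s): A 1.1929, B 13.414
Sensible, products 25→201 °C: 258.25 kJ/s
Q = ΔH = -232.3 kJ/s = -232.3 kW
Heat removed = 836.29 MJ/h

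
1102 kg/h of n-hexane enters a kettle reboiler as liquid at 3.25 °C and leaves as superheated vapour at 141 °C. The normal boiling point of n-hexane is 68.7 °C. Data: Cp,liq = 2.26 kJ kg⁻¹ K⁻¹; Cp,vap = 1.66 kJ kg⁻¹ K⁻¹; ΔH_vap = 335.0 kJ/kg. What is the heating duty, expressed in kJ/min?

Q = 11100 kJ/min

liquid 3.25→68.7 °C: 147.92 kJ/kg
vaporisation at 68.7 °C: 335 kJ/kg
vapour 68.7→141 °C: 120.02 kJ/kg
Δh = 147.92 + 335 + 120.02 = 602.93 kJ/kg
Q = ṁ·Δh = 1102 kg/h × 602.93 kJ/kg = 664430 kJ/h
|Q| = 184.57 kW = 11074 kJ/min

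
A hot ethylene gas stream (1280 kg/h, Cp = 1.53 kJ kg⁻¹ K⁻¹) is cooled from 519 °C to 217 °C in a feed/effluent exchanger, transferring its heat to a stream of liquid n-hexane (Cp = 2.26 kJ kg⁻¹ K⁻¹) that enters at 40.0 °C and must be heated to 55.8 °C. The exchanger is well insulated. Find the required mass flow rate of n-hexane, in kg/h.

ṁ_c = 16600 kg/h

Heat released by hot stream: Q = 1280 × 1.53 × (519 − 217) = 591440 kJ/h
Energy balance on cold side (adiabatic exchanger): Q = ṁ_c·Cp_c·(T_c,out − T_c,in)
ṁ_c = 591440 / [2.26 × (55.8 − 40.0)] = 16563 kg/h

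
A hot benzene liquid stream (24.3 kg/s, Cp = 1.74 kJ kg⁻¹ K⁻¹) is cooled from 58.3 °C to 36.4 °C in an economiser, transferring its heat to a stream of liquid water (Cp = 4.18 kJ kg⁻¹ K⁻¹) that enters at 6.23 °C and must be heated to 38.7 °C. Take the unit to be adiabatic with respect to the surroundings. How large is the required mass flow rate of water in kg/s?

Heat released by hot stream: Q = 24.3 × 1.74 × (58.3 − 36.4) = 925.98 kJ/s
Energy balance on cold side (adiabatic exchanger): Q = ṁ_c·Cp_c·(T_c,out − T_c,in)
ṁ_c = 925.98 / [4.18 × (38.7 − 6.23)] = 6.8225 kg/s

ṁ_c = 6.82 kg/s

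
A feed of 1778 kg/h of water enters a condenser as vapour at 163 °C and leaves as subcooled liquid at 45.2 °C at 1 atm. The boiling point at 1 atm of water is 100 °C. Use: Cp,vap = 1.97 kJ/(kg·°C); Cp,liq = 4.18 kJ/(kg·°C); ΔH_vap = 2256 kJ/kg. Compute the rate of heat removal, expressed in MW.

vapour 163→100 °C: -124.11 kJ/kg
condensation at 100 °C: -2256 kJ/kg
liquid 100→45.2 °C: -229.06 kJ/kg
Δh = -124.11 + -2256 + -229.06 = -2609.2 kJ/kg
Q = ṁ·Δh = 1778 kg/h × -2609.2 kJ/kg = -4.6391e+06 kJ/h
|Q| = 1288.6 kW = 1.2886 MW

Q_c = 1.29 MW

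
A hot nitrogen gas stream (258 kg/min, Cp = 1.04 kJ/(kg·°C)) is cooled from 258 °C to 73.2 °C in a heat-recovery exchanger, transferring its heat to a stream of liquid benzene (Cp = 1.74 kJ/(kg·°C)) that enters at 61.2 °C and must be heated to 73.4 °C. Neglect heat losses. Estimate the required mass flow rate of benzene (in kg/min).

Heat released by hot stream: Q = 258 × 1.04 × (258 − 73.2) = 49586 kJ/min
Energy balance on cold side (adiabatic exchanger): Q = ṁ_c·Cp_c·(T_c,out − T_c,in)
ṁ_c = 49586 / [1.74 × (73.4 − 61.2)] = 2335.9 kg/min

ṁ_c = 2340 kg/min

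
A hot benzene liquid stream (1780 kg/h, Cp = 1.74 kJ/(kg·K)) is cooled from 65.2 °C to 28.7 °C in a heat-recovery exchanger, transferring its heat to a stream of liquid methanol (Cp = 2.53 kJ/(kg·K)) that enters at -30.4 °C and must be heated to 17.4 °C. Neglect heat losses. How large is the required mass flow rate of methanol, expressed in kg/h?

ṁ_c = 935 kg/h

Heat released by hot stream: Q = 1780 × 1.74 × (65.2 − 28.7) = 113050 kJ/h
Energy balance on cold side (adiabatic exchanger): Q = ṁ_c·Cp_c·(T_c,out − T_c,in)
ṁ_c = 113050 / [2.53 × (17.4 − -30.4)] = 934.79 kg/h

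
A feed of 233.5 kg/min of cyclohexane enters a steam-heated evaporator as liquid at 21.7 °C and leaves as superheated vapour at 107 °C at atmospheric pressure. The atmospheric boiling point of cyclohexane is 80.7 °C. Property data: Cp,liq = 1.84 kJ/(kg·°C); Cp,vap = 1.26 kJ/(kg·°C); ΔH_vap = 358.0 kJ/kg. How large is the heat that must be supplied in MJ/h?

Q = 7000 MJ/h

liquid 21.7→80.7 °C: 108.56 kJ/kg
vaporisation at 80.7 °C: 358 kJ/kg
vapour 80.7→107 °C: 33.138 kJ/kg
Δh = 108.56 + 358 + 33.138 = 499.7 kJ/kg
Q = ṁ·Δh = 233.5 kg/min × 499.7 kJ/kg = 116680 kJ/min
|Q| = 1944.7 kW = 7000.8 MJ/h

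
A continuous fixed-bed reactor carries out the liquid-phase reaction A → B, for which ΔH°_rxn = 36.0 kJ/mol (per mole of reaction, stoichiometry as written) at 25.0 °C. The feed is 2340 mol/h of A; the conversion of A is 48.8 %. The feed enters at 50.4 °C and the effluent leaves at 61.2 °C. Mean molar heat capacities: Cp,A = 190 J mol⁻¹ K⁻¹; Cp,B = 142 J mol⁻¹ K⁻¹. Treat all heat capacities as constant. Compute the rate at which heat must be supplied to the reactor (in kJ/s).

Q_in = 12.2 kJ/s

Extent of reaction ξ = 0.488 × 2340 = 1141.9 mol/h
Reaction term: ξ·ΔH°_rxn = 1141.9 × 36.0 = 41109 kJ/h
Sensible, feed 50.4→25 °C: -11293 kJ/h
Outlet flows (mol/h): A 1198.1, B 1141.9
Sensible, products 25→61.2 °C: 14110 kJ/h
Q = ΔH = 43927 kJ/h = 12.202 kW
Heat supplied = 12.202 kJ/s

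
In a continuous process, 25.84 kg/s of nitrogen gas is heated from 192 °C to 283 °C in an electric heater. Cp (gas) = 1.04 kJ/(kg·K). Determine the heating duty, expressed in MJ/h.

Q = 8800 MJ/h

Q = ṁ·Cp·ΔT = 25.84 × 1.04 × (283 − 192) = 2445.5 kJ/s
Heating duty = 8803.8 MJ/h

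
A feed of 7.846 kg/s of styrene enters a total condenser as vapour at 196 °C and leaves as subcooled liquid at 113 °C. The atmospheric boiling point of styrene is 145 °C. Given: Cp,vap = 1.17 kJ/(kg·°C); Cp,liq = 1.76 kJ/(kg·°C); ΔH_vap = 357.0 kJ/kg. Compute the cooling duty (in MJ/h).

vapour 196→145 °C: -59.67 kJ/kg
condensation at 145 °C: -357 kJ/kg
liquid 145→113 °C: -56.32 kJ/kg
Δh = -59.67 + -357 + -56.32 = -472.99 kJ/kg
Q = ṁ·Δh = 7.846 kg/s × -472.99 kJ/kg = -3711.1 kJ/s
|Q| = 3711.1 kW = 13360 MJ/h

Q_c = 13400 MJ/h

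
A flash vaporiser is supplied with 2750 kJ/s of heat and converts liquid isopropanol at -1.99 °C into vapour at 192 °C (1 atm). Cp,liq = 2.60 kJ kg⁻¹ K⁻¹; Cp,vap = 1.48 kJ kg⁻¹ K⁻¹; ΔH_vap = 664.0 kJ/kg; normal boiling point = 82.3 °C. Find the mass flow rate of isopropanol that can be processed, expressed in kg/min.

Δh = 2.60×(82.3−-1.99) + 664.0 + 1.48×(192−82.3) = 1045.5 kJ/kg
Q = 2750 kJ/s = 2750 kJ/s = 165000 kJ/min
ṁ = Q/Δh = 165000 / 1045.5 = 157.82 kg/min

ṁ = 158 kg/min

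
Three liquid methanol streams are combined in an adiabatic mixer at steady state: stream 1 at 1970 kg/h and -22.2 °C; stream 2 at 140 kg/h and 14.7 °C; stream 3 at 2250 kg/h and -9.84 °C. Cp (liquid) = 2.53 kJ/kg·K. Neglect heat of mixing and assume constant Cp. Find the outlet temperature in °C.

T_out = -14.6 °C

No heat crosses the boundary, so H_out = H_in.
T_out = Σ ṁᵢCp,ᵢTᵢ / Σ ṁᵢCp,ᵢ
      = -161450 / 11031 = -14.637 °C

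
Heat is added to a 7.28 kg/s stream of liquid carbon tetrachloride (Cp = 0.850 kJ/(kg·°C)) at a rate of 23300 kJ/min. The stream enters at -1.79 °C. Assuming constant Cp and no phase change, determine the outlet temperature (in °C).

T_out = 61.0 °C

Q = 23300 kJ/min = 388.33 kJ/s
ΔT = Q/(ṁ·Cp) = 388.33/(7.28×0.850) = 62.756 K
T_out = -1.79 + 62.756 = 60.966 °C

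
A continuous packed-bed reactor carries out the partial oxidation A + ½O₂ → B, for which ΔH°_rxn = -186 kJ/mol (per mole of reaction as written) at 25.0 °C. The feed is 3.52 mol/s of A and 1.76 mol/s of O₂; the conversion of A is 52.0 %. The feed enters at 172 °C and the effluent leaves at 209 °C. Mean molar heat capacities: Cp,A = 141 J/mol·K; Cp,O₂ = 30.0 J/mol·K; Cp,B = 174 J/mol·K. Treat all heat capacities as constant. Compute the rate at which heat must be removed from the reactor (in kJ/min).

Q_out = 18800 kJ/min

Extent of reaction ξ = 0.520 × 3.52 = 1.8304 mol/s
Reaction term: ξ·ΔH°_rxn = 1.8304 × -186 = -340.45 kJ/s
Sensible, feed 172→25 °C: -80.721 kJ/s
Outlet flows (mol/s): A 1.6896, O₂ 0.8448, B 1.8304
Sensible, products 25→209 °C: 107.1 kJ/s
Q = ΔH = -314.07 kJ/s = -314.07 kW
Heat removed = 18844 kJ/min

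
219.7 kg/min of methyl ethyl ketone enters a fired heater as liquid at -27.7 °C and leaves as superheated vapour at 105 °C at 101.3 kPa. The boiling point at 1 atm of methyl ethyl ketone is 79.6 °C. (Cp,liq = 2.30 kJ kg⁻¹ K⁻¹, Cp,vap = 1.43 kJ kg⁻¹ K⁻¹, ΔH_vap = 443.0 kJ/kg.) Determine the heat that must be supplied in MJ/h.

liquid -27.7→79.6 °C: 246.79 kJ/kg
vaporisation at 79.6 °C: 443 kJ/kg
vapour 79.6→105 °C: 36.322 kJ/kg
Δh = 246.79 + 443 + 36.322 = 726.11 kJ/kg
Q = ṁ·Δh = 219.7 kg/min × 726.11 kJ/kg = 159530 kJ/min
|Q| = 2658.8 kW = 9571.6 MJ/h

Q = 9570 MJ/h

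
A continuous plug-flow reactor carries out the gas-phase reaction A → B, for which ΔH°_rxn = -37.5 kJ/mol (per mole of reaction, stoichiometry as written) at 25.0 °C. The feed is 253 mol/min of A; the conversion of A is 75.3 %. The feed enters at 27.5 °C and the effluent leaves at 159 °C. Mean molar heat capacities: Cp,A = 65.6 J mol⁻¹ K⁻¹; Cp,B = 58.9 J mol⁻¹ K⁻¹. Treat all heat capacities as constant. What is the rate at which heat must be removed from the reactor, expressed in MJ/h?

Q_out = 308 MJ/h

Extent of reaction ξ = 0.753 × 253 = 190.51 mol/min
Reaction term: ξ·ΔH°_rxn = 190.51 × -37.5 = -7144.1 kJ/min
Sensible, feed 27.5→25 °C: -41.492 kJ/min
Outlet flows (mol/min): A 62.491, B 190.51
Sensible, products 25→159 °C: 2052.9 kJ/min
Q = ΔH = -5132.6 kJ/min = -85.544 kW
Heat removed = 307.96 MJ/h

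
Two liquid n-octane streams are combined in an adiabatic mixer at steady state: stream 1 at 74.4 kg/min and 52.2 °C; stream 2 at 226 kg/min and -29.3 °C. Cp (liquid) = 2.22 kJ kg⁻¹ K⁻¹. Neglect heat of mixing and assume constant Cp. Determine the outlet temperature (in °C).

Energy balance with Q = 0: Σ ṁᵢCp,ᵢ(T_out − Tᵢ) = 0
T_out = Σ ṁᵢCp,ᵢTᵢ / Σ ṁᵢCp,ᵢ
      = -6078.6 / 666.89 = -9.1149 °C

T_out = -9.11 °C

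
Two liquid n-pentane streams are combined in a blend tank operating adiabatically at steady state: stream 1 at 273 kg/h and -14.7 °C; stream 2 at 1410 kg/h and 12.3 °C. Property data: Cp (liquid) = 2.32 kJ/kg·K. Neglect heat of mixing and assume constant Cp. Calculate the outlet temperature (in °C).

Energy balance with Q = 0: Σ ṁᵢCp,ᵢ(T_out − Tᵢ) = 0
T_out = Σ ṁᵢCp,ᵢTᵢ / Σ ṁᵢCp,ᵢ
      = 30925 / 3904.6 = 7.9203 °C

T_out = 7.92 °C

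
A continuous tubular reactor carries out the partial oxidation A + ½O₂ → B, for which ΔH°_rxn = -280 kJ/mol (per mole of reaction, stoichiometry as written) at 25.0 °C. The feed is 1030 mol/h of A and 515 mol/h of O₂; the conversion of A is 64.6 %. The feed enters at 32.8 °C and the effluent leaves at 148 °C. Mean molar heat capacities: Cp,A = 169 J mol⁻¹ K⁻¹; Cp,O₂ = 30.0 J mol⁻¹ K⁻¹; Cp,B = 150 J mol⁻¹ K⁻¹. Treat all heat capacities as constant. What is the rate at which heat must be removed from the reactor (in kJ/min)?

Extent of reaction ξ = 0.646 × 1030 = 665.38 mol/h
Reaction term: ξ·ΔH°_rxn = 665.38 × -280 = -186310 kJ/h
Sensible, feed 32.8→25 °C: -1478.3 kJ/h
Outlet flows (mol/h): A 364.62, O₂ 182.31, B 665.38
Sensible, products 25→148 °C: 20528 kJ/h
Q = ΔH = -167260 kJ/h = -46.46 kW
Heat removed = 2787.6 kJ/min

Q_out = 2790 kJ/min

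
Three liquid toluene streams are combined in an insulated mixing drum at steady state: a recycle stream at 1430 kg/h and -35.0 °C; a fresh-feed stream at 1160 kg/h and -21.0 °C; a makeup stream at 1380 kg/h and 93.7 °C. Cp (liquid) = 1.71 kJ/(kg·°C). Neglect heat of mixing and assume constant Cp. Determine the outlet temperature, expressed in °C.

T_out = 13.8 °C

Adiabatic, steady state ⇒ Σ ṁᵢCp,ᵢ(T_out − Tᵢ) = 0
T_out = Σ ṁᵢCp,ᵢTᵢ / Σ ṁᵢCp,ᵢ
      = 93872 / 6788.7 = 13.828 °C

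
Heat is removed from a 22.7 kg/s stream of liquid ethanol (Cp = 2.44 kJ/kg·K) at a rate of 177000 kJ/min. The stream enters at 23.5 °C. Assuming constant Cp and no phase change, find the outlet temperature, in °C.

Q = 177000 kJ/min = 2950 kJ/s
ΔT = Q/(ṁ·Cp) = 2950/(22.7×2.44) = 53.261 K
T_out = 23.5 − 53.261 = -29.761 °C

T_out = -29.8 °C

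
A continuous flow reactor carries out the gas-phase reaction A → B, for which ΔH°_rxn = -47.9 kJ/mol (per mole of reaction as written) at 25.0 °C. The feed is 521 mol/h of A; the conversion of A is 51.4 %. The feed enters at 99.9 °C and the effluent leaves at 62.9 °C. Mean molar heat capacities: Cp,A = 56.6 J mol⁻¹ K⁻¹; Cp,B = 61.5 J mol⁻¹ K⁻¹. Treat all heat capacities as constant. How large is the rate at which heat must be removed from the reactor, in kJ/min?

Q_out = 231 kJ/min

Extent of reaction ξ = 0.514 × 521 = 267.79 mol/h
Reaction term: ξ·ΔH°_rxn = 267.79 × -47.9 = -12827 kJ/h
Sensible, feed 99.9→25 °C: -2208.7 kJ/h
Outlet flows (mol/h): A 253.21, B 267.79
Sensible, products 25→62.9 °C: 1167.3 kJ/h
Q = ΔH = -13869 kJ/h = -3.8524 kW
Heat removed = 231.14 kJ/min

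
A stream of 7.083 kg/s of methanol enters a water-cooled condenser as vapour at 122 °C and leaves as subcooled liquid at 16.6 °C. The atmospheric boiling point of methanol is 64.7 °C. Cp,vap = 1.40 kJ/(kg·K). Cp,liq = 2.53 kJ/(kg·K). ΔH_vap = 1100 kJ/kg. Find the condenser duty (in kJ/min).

Q_c = 553000 kJ/min

vapour 122→64.7 °C: -80.22 kJ/kg
condensation at 64.7 °C: -1100 kJ/kg
liquid 64.7→16.6 °C: -121.69 kJ/kg
Δh = -80.22 + -1100 + -121.69 = -1301.9 kJ/kg
Q = ṁ·Δh = 7.083 kg/s × -1301.9 kJ/kg = -9221.4 kJ/s
|Q| = 9221.4 kW = 553290 kJ/min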